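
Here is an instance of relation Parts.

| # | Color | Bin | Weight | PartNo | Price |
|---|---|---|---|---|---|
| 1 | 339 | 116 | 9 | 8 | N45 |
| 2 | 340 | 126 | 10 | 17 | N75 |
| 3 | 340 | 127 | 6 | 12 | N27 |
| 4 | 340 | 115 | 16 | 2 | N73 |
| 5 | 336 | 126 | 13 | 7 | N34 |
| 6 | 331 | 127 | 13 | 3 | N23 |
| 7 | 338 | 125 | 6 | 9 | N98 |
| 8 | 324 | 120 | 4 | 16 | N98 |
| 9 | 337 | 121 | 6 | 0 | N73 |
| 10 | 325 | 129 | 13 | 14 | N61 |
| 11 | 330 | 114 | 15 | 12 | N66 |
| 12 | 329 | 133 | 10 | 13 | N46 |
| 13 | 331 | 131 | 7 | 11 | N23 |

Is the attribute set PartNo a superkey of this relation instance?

No

Rows 3 and 11 have the same PartNo value PartNo=12 but are distinct tuples, so PartNo does not determine every attribute — not a superkey.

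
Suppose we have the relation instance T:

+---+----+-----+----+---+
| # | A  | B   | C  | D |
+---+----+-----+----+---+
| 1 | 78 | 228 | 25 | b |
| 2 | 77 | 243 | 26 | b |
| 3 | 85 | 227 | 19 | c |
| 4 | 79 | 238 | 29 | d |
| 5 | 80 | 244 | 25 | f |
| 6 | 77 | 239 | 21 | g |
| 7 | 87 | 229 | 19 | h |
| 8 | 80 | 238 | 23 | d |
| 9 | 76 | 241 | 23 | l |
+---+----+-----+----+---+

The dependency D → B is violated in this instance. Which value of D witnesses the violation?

D=b: rows 1, 2 → B takes values {228, 243} — violation
D=c: row 3 → B = 227 ✓
D=d: rows 4, 8 → B = 238, 238 ✓
D=f: row 5 → B = 244 ✓
D=g: row 6 → B = 239 ✓
D=h: row 7 → B = 229 ✓
D=l: row 9 → B = 241 ✓
The only D value with inconsistent B is D=b.

b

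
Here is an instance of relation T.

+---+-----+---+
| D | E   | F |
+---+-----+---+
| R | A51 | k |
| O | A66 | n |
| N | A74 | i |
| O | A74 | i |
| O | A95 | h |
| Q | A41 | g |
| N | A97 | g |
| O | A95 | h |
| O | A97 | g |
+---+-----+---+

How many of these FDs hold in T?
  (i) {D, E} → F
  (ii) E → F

(i) {D, E} → F: every LHS value maps to a single RHS value — holds.
(ii) E → F: every LHS value maps to a single RHS value — holds.
2 of the 2 dependencies hold.

2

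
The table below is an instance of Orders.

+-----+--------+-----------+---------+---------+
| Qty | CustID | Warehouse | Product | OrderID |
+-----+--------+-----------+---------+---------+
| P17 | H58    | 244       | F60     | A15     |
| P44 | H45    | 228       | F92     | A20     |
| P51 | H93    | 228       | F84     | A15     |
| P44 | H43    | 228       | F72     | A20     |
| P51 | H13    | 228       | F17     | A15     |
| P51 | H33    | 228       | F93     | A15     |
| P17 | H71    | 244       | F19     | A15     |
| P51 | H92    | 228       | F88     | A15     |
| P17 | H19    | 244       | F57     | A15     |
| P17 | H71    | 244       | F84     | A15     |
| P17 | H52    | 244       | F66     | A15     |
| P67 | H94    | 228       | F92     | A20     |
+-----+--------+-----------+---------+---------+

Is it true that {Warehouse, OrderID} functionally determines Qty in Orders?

No

(Warehouse=244, OrderID=A15): 5 rows → Qty = P17, P17, P17, P17, P17 ✓
(Warehouse=228, OrderID=A20): 3 rows → Qty takes values {P44, P67} — violation
(Warehouse=228, OrderID=A15): 4 rows → Qty = P51, P51, P51, P51 ✓
Two rows agree on {Warehouse, OrderID} but differ on Qty, so {Warehouse, OrderID} -> Qty does not hold.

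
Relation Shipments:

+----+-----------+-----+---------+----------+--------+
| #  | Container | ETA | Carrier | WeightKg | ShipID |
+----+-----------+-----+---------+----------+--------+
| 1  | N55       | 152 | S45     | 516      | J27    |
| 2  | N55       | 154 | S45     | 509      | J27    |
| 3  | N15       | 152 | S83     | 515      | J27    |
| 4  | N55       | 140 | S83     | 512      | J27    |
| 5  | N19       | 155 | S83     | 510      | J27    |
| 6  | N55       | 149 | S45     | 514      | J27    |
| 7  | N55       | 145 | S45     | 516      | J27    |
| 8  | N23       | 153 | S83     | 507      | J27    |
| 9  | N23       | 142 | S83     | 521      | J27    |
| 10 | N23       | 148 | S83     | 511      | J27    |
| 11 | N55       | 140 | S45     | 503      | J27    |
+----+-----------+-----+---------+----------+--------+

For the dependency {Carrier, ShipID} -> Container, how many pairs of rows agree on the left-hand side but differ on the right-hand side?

12

(Carrier=S45, ShipID=J27): all 5 rows agree on Container — 0 pairs.
(Carrier=S83, ShipID=J27): violating pairs (3,4), (3,5), (3,8), (3,9), (3,10), (4,5), (4,8), (4,9), (4,10), (5,8), (5,9), (5,10) — 12 pairs.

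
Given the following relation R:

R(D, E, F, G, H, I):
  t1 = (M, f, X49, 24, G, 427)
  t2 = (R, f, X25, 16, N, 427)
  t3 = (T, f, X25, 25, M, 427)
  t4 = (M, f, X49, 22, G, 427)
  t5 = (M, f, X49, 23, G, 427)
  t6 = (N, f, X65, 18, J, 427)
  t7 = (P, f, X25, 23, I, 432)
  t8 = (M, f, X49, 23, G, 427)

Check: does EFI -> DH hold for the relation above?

No

(E=f, F=X49, I=427): rows 1, 4, 5, 8 → {D,H} = (M, G), (M, G), (M, G), (M, G) ✓
(E=f, F=X25, I=427): rows 2, 3 → {D,H} takes values {(R, N), (T, M)} — violation
(E=f, F=X65, I=427): row 6 → {D,H} = (N, J) ✓
(E=f, F=X25, I=432): row 7 → {D,H} = (P, I) ✓
Two rows agree on EFI but differ on DH, so EFI -> DH does not hold.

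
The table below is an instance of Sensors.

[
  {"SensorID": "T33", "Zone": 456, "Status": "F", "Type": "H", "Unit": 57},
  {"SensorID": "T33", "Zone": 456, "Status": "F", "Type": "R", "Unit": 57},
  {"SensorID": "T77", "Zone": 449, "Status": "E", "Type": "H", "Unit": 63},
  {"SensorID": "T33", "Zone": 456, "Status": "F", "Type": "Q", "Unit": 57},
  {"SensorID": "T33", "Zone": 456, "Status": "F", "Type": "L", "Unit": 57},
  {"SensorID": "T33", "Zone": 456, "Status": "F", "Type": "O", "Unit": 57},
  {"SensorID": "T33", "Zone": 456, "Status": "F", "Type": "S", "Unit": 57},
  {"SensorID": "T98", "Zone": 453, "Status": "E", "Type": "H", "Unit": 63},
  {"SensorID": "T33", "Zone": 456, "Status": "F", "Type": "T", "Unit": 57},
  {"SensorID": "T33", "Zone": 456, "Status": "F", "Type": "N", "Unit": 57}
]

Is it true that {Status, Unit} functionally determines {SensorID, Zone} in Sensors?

No

(Status=F, Unit=57): 8 rows → {SensorID,Zone} = (T33, 456), (T33, 456), (T33, 456), (T33, 456), (T33, 456), (T33, 456), (T33, 456), (T33, 456) ✓
(Status=E, Unit=63): 2 rows → {SensorID,Zone} takes values {(T77, 449), (T98, 453)} — violation
Two rows agree on {Status, Unit} but differ on {SensorID, Zone}, so {Status, Unit} -> {SensorID, Zone} does not hold.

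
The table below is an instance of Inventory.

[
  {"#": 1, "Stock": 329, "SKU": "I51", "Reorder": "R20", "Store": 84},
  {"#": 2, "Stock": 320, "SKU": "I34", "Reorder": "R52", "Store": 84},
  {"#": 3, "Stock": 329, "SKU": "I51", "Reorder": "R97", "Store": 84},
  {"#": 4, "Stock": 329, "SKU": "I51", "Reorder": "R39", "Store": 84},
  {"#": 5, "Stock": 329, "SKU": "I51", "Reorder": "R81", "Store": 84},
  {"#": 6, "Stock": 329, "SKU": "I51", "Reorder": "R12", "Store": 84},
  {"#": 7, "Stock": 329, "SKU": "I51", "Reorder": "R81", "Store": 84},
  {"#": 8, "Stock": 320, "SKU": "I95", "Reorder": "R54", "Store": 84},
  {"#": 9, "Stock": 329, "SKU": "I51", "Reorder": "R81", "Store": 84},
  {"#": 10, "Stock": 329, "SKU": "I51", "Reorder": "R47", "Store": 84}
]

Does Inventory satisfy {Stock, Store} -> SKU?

No

(Stock=329, Store=84): rows 1, 3, 4, 5, 6, 7, 9, 10 → SKU = I51, I51, I51, I51, I51, I51, I51, I51 ✓
(Stock=320, Store=84): rows 2, 8 → SKU takes values {I34, I95} — violation
Two rows agree on {Stock, Store} but differ on SKU, so {Stock, Store} -> SKU does not hold.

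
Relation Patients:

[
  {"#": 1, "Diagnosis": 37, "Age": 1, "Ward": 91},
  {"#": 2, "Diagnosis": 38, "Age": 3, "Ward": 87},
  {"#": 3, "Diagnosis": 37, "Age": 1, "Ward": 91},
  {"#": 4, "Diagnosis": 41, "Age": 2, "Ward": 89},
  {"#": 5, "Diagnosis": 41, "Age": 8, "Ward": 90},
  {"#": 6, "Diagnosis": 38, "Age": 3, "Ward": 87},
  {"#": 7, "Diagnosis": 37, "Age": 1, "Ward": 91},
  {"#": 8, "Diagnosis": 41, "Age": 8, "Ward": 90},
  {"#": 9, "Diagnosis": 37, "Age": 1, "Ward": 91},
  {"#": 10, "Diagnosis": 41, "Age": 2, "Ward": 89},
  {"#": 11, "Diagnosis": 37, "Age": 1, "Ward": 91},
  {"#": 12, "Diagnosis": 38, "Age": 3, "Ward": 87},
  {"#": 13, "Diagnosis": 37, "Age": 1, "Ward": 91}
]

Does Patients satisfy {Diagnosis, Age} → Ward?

Yes

(Diagnosis=37, Age=1): rows 1, 3, 7, 9, 11, 13 → Ward = 91, 91, 91, 91, 91, 91 ✓
(Diagnosis=38, Age=3): rows 2, 6, 12 → Ward = 87, 87, 87 ✓
(Diagnosis=41, Age=2): rows 4, 10 → Ward = 89, 89 ✓
(Diagnosis=41, Age=8): rows 5, 8 → Ward = 90, 90 ✓
Every {Diagnosis, Age} value is associated with a single Ward value, so {Diagnosis, Age} → Ward holds.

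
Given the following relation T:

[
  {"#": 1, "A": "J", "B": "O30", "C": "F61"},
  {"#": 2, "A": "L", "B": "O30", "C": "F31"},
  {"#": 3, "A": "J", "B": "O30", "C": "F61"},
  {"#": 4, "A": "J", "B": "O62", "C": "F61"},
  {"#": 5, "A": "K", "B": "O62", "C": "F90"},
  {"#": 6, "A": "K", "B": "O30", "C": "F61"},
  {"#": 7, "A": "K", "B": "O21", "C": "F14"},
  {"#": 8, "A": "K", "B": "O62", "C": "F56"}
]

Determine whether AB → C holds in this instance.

(A=J, B=O30): rows 1, 3 → C = F61, F61 ✓
(A=L, B=O30): row 2 → C = F31 ✓
(A=J, B=O62): row 4 → C = F61 ✓
(A=K, B=O62): rows 5, 8 → C takes values {F90, F56} — violation
(A=K, B=O30): row 6 → C = F61 ✓
(A=K, B=O21): row 7 → C = F14 ✓
Two rows agree on AB but differ on C, so AB → C does not hold.

No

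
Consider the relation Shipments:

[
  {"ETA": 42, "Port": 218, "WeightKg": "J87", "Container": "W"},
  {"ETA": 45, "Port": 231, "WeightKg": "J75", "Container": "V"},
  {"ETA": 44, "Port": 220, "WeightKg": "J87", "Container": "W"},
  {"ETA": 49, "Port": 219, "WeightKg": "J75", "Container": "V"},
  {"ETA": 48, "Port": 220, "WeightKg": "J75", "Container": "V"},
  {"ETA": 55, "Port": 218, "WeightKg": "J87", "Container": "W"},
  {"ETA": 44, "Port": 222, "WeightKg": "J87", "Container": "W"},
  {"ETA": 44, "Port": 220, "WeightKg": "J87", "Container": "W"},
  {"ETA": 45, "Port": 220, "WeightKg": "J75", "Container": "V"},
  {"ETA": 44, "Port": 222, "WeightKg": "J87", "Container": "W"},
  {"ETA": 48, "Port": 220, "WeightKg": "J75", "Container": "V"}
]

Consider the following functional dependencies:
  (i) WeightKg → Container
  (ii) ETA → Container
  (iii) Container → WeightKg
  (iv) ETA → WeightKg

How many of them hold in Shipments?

(i) WeightKg → Container: every LHS value maps to a single RHS value — holds.
(ii) ETA → Container: every LHS value maps to a single RHS value — holds.
(iii) Container → WeightKg: every LHS value maps to a single RHS value — holds.
(iv) ETA → WeightKg: every LHS value maps to a single RHS value — holds.
4 of the 4 dependencies hold.

4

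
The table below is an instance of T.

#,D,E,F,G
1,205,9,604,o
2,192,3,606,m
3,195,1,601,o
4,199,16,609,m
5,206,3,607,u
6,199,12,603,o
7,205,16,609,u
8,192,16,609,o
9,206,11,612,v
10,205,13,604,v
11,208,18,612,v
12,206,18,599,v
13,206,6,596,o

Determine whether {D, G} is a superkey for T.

Rows 9 and 12 have the same {D, G} value (D=206, G=v) but are distinct tuples, so {D, G} does not determine every attribute — not a superkey.

No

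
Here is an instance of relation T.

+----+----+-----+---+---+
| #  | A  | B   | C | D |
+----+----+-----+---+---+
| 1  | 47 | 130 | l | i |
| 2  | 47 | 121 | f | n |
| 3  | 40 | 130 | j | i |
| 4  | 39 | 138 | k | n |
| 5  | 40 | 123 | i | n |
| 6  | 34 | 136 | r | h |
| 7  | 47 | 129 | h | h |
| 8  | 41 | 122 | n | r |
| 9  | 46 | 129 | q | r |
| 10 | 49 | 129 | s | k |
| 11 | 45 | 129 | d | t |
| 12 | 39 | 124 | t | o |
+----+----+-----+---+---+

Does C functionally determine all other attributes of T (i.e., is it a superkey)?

All 12 rows have distinct C values, so C → (all attributes) holds and C is a superkey.

Yes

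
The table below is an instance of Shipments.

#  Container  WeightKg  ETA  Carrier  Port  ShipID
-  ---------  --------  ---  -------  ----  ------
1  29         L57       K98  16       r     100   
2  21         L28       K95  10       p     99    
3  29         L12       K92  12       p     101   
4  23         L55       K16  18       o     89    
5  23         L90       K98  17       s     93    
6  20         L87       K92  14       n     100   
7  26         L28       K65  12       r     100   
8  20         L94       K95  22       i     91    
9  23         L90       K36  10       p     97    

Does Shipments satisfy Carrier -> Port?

Carrier=16: row 1 → Port = r ✓
Carrier=10: rows 2, 9 → Port = p, p ✓
Carrier=12: rows 3, 7 → Port takes values {p, r} — violation
Carrier=18: row 4 → Port = o ✓
Carrier=17: row 5 → Port = s ✓
Carrier=14: row 6 → Port = n ✓
Carrier=22: row 8 → Port = i ✓
Two rows agree on Carrier but differ on Port, so Carrier -> Port does not hold.

No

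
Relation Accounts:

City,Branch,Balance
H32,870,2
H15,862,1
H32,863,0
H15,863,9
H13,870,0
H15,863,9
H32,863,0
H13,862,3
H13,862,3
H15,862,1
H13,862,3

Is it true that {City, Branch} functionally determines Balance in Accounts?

(City=H32, Branch=870): 1 row → Balance = 2 ✓
(City=H15, Branch=862): 2 rows → Balance = 1, 1 ✓
(City=H32, Branch=863): 2 rows → Balance = 0, 0 ✓
(City=H15, Branch=863): 2 rows → Balance = 9, 9 ✓
(City=H13, Branch=870): 1 row → Balance = 0 ✓
(City=H13, Branch=862): 3 rows → Balance = 3, 3, 3 ✓
Every {City, Branch} value is associated with a single Balance value, so {City, Branch} -> Balance holds.

Yes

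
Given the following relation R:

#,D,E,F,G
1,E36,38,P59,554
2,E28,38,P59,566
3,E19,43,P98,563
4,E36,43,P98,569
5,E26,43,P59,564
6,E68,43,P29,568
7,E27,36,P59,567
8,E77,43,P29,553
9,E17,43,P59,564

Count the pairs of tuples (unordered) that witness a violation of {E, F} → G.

3

(E=38, F=P59): violating pairs (1,2) — 1 pair.
(E=43, F=P98): violating pairs (3,4) — 1 pair.
(E=43, F=P59): all 2 rows agree on G — 0 pairs.
(E=43, F=P29): violating pairs (6,8) — 1 pair.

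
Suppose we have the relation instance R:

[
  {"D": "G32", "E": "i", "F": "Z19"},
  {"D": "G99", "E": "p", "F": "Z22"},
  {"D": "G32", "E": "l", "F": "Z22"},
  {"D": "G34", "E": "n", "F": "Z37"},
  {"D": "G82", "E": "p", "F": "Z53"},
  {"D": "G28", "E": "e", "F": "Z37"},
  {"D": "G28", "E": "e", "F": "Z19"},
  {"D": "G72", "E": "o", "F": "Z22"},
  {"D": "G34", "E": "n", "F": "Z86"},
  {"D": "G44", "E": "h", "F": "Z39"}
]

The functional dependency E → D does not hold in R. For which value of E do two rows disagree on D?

p

E=i: 1 row → D = G32 ✓
E=p: 2 rows → D takes values {G99, G82} — violation
E=l: 1 row → D = G32 ✓
E=n: 2 rows → D = G34, G34 ✓
E=e: 2 rows → D = G28, G28 ✓
E=o: 1 row → D = G72 ✓
E=h: 1 row → D = G44 ✓
The only E value with inconsistent D is E=p.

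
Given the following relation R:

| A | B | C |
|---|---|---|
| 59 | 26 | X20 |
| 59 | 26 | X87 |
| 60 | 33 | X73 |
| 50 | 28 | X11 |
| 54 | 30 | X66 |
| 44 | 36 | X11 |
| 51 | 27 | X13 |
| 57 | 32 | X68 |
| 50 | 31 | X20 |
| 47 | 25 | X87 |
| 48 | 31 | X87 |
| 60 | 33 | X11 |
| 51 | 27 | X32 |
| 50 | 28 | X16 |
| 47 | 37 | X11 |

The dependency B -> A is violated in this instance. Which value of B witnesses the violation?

B=26: 2 rows → A = 59, 59 ✓
B=33: 2 rows → A = 60, 60 ✓
B=28: 2 rows → A = 50, 50 ✓
B=30: 1 row → A = 54 ✓
B=36: 1 row → A = 44 ✓
B=27: 2 rows → A = 51, 51 ✓
B=32: 1 row → A = 57 ✓
B=31: 2 rows → A takes values {50, 48} — violation
B=25: 1 row → A = 47 ✓
B=37: 1 row → A = 47 ✓
The only B value with inconsistent A is B=31.

31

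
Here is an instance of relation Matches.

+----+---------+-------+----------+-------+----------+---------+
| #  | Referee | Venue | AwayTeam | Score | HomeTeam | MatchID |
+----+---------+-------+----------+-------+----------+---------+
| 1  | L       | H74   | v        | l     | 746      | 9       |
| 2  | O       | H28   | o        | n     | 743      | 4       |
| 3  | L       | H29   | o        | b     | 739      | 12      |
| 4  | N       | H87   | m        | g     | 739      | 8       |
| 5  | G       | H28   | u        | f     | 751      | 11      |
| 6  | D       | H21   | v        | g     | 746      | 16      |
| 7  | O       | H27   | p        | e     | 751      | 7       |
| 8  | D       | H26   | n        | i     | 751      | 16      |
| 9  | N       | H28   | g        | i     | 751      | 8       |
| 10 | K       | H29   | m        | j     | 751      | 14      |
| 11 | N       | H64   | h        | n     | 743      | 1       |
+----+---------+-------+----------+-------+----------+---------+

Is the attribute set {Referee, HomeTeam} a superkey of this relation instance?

All 11 rows have distinct {Referee, HomeTeam} values, so {Referee, HomeTeam} → (all attributes) holds and {Referee, HomeTeam} is a superkey.

Yes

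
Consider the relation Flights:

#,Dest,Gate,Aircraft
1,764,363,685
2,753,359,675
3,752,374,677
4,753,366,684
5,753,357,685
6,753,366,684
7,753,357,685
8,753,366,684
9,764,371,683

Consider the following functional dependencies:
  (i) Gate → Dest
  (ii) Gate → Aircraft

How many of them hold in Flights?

2

(i) Gate → Dest: every LHS value maps to a single RHS value — holds.
(ii) Gate → Aircraft: every LHS value maps to a single RHS value — holds.
2 of the 2 dependencies hold.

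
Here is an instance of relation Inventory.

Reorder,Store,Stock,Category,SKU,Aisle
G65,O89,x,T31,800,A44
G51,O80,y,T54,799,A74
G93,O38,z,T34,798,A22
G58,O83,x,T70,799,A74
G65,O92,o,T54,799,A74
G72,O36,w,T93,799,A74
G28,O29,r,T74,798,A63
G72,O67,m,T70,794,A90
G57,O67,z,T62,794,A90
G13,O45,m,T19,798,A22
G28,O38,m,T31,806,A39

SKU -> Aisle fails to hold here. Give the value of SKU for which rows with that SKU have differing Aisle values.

SKU=800: 1 row → Aisle = A44 ✓
SKU=799: 4 rows → Aisle = A74, A74, A74, A74 ✓
SKU=798: 3 rows → Aisle takes values {A22, A63} — violation
SKU=794: 2 rows → Aisle = A90, A90 ✓
SKU=806: 1 row → Aisle = A39 ✓
The only SKU value with inconsistent Aisle is SKU=798.

798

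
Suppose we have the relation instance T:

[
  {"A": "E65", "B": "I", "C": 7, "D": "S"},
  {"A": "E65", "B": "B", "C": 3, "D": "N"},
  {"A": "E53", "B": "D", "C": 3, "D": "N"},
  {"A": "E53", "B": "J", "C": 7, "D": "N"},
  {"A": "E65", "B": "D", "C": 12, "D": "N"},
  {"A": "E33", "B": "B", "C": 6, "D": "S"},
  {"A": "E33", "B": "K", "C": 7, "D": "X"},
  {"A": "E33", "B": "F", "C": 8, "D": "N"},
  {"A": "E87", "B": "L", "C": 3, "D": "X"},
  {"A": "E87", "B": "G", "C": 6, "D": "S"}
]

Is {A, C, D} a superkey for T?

All 10 rows have distinct {A, C, D} values, so {A, C, D} → (all attributes) holds and {A, C, D} is a superkey.

Yes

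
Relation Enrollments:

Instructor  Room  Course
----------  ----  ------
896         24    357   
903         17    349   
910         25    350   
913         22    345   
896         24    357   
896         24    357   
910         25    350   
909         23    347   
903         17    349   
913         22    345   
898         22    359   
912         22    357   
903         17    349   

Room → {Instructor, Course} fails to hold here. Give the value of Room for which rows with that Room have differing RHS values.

22

Room=24: 3 rows → {Instructor,Course} = (896, 357), (896, 357), (896, 357) ✓
Room=17: 3 rows → {Instructor,Course} = (903, 349), (903, 349), (903, 349) ✓
Room=25: 2 rows → {Instructor,Course} = (910, 350), (910, 350) ✓
Room=22: 4 rows → {Instructor,Course} takes values {(913, 345), (898, 359), (912, 357)} — violation
Room=23: 1 row → {Instructor,Course} = (909, 347) ✓
The only Room value with inconsistent RHS is Room=22.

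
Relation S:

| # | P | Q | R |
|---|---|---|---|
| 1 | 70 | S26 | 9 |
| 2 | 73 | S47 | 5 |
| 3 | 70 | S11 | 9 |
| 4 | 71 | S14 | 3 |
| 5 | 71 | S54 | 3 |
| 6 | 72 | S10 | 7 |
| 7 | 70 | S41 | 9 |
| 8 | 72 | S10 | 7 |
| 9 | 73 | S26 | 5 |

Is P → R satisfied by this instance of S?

Yes

P=70: rows 1, 3, 7 → R = 9, 9, 9 ✓
P=73: rows 2, 9 → R = 5, 5 ✓
P=71: rows 4, 5 → R = 3, 3 ✓
P=72: rows 6, 8 → R = 7, 7 ✓
Every P value is associated with a single R value, so P → R holds.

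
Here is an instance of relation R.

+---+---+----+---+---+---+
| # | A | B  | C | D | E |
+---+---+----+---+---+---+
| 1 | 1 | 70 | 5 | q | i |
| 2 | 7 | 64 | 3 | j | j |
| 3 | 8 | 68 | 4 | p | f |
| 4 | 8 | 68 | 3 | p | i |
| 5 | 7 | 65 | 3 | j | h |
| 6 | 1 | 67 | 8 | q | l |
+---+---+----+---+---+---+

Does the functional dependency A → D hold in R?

A=1: rows 1, 6 → D = q, q ✓
A=7: rows 2, 5 → D = j, j ✓
A=8: rows 3, 4 → D = p, p ✓
Every A value is associated with a single D value, so A → D holds.

Yes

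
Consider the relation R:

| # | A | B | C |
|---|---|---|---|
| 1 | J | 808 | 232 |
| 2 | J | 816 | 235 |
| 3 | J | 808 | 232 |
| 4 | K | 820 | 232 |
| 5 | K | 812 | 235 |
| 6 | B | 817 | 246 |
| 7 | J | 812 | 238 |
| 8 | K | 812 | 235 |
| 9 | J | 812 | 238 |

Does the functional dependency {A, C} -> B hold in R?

Yes

(A=J, C=232): rows 1, 3 → B = 808, 808 ✓
(A=J, C=235): row 2 → B = 816 ✓
(A=K, C=232): row 4 → B = 820 ✓
(A=K, C=235): rows 5, 8 → B = 812, 812 ✓
(A=B, C=246): row 6 → B = 817 ✓
(A=J, C=238): rows 7, 9 → B = 812, 812 ✓
Every {A, C} value is associated with a single B value, so {A, C} -> B holds.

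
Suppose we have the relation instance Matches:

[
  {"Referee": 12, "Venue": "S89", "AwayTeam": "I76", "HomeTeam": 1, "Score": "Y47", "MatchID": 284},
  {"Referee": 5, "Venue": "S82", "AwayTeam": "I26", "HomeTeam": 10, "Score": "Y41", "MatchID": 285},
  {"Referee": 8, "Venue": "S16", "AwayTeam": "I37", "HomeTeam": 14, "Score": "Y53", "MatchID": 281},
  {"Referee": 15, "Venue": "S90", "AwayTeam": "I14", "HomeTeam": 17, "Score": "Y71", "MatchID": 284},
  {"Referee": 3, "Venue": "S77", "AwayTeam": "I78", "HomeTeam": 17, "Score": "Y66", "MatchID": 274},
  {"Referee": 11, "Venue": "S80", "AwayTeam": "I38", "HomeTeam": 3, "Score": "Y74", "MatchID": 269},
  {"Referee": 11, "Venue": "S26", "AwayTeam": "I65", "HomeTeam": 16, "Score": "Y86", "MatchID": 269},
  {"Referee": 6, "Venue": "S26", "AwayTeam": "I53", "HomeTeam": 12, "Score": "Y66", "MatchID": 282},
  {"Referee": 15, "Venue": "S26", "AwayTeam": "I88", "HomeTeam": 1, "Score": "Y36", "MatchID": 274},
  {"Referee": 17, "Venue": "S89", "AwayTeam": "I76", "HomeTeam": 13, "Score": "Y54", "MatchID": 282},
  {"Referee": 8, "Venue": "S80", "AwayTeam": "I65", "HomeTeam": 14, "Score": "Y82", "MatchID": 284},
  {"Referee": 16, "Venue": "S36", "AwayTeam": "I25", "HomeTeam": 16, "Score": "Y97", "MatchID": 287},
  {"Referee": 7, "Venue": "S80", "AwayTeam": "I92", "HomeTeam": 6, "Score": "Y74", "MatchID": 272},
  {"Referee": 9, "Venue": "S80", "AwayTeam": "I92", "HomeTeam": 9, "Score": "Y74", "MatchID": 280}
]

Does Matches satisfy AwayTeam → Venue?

AwayTeam=I76: 2 rows → Venue = S89, S89 ✓
AwayTeam=I26: 1 row → Venue = S82 ✓
AwayTeam=I37: 1 row → Venue = S16 ✓
AwayTeam=I14: 1 row → Venue = S90 ✓
AwayTeam=I78: 1 row → Venue = S77 ✓
AwayTeam=I38: 1 row → Venue = S80 ✓
AwayTeam=I65: 2 rows → Venue takes values {S26, S80} — violation
AwayTeam=I53: 1 row → Venue = S26 ✓
AwayTeam=I88: 1 row → Venue = S26 ✓
AwayTeam=I25: 1 row → Venue = S36 ✓
AwayTeam=I92: 2 rows → Venue = S80, S80 ✓
Two rows agree on AwayTeam but differ on Venue, so AwayTeam → Venue does not hold.

No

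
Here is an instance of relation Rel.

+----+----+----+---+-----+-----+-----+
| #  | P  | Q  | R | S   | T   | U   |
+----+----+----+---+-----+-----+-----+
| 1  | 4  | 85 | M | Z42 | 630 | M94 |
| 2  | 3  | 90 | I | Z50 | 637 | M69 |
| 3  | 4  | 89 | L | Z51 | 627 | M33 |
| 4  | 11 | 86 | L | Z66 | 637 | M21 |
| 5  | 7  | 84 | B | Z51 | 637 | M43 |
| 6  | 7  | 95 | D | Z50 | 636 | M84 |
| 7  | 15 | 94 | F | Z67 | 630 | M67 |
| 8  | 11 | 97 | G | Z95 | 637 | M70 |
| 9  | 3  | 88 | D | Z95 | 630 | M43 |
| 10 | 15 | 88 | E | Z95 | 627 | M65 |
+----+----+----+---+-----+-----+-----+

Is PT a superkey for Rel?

No

Rows 4 and 8 have the same PT value (P=11, T=637) but are distinct tuples, so PT does not determine every attribute — not a superkey.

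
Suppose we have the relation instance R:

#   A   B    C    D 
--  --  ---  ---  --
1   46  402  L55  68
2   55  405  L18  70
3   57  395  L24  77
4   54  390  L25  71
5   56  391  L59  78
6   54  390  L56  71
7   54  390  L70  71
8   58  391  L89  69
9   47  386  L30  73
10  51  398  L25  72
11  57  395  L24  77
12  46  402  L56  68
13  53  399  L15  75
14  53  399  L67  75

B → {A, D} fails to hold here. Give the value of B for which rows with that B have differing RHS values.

B=402: rows 1, 12 → {A,D} = (46, 68), (46, 68) ✓
B=405: row 2 → {A,D} = (55, 70) ✓
B=395: rows 3, 11 → {A,D} = (57, 77), (57, 77) ✓
B=390: rows 4, 6, 7 → {A,D} = (54, 71), (54, 71), (54, 71) ✓
B=391: rows 5, 8 → {A,D} takes values {(56, 78), (58, 69)} — violation
B=386: row 9 → {A,D} = (47, 73) ✓
B=398: row 10 → {A,D} = (51, 72) ✓
B=399: rows 13, 14 → {A,D} = (53, 75), (53, 75) ✓
The only B value with inconsistent RHS is B=391.

391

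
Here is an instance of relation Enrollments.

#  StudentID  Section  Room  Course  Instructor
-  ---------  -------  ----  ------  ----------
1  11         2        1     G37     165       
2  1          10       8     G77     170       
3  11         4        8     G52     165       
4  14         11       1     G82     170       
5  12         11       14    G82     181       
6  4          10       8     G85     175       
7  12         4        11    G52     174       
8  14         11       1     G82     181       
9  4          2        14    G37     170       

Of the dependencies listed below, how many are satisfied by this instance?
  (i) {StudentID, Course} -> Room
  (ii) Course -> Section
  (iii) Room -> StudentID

2

(i) {StudentID, Course} -> Room: every LHS value maps to a single RHS value — holds.
(ii) Course -> Section: every LHS value maps to a single RHS value — holds.
(iii) Room -> StudentID: Room=1: rows 1, 4, 8 → StudentID takes values {11, 14} — violation; Room=8: rows 2, 3, 6 → StudentID takes values {1, 11, 4} — violation; Room=14: rows 5, 9 → StudentID takes values {12, 4} — violation — fails.
2 of the 3 dependencies hold.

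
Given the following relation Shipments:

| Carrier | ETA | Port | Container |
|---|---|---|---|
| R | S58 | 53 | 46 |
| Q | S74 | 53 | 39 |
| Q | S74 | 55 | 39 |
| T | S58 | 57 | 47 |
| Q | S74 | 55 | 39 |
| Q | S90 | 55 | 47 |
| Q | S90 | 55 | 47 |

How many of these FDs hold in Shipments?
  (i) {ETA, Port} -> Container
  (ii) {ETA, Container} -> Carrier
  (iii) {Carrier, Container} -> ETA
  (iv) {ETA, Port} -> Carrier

(i) {ETA, Port} -> Container: every LHS value maps to a single RHS value — holds.
(ii) {ETA, Container} -> Carrier: every LHS value maps to a single RHS value — holds.
(iii) {Carrier, Container} -> ETA: every LHS value maps to a single RHS value — holds.
(iv) {ETA, Port} -> Carrier: every LHS value maps to a single RHS value — holds.
4 of the 4 dependencies hold.

4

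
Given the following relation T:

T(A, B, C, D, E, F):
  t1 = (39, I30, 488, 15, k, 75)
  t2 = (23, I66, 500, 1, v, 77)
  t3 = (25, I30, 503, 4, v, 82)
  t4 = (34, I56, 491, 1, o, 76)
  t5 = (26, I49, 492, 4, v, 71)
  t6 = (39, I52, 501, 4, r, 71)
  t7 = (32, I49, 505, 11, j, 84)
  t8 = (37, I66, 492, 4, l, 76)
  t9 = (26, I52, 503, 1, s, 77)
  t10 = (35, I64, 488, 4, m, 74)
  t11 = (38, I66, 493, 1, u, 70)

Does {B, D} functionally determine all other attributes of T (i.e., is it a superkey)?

Rows 2 and 11 have the same {B, D} value (B=I66, D=1) but are distinct tuples, so {B, D} does not determine every attribute — not a superkey.

No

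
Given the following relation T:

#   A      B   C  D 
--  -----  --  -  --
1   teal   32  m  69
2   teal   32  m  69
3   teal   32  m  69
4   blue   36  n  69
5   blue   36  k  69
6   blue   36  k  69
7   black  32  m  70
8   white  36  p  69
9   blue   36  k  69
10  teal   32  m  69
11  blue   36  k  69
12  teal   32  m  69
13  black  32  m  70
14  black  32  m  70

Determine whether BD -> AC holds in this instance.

No

(B=32, D=69): rows 1, 2, 3, 10, 12 → {A,C} = (teal, m), (teal, m), (teal, m), (teal, m), (teal, m) ✓
(B=36, D=69): rows 4, 5, 6, 8, 9, 11 → {A,C} takes values {(blue, n), (blue, k), (white, p)} — violation
(B=32, D=70): rows 7, 13, 14 → {A,C} = (black, m), (black, m), (black, m) ✓
Two rows agree on BD but differ on AC, so BD -> AC does not hold.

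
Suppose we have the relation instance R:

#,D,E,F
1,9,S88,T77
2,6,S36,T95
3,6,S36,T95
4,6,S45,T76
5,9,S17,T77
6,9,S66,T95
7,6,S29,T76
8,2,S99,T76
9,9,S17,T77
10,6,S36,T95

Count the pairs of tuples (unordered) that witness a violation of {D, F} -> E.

3

(D=9, F=T77): violating pairs (1,5), (1,9) — 2 pairs.
(D=6, F=T95): all 3 rows agree on E — 0 pairs.
(D=6, F=T76): violating pairs (4,7) — 1 pair.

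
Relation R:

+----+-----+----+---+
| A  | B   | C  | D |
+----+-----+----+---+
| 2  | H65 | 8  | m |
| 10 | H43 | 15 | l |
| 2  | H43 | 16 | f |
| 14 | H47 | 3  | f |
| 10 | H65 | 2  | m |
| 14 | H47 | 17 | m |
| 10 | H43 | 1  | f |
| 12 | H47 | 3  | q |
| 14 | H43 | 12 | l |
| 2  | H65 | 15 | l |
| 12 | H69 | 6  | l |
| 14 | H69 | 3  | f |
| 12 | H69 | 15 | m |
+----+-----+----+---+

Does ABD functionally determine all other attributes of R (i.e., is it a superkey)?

All 13 rows have distinct ABD values, so ABD → (all attributes) holds and ABD is a superkey.

Yes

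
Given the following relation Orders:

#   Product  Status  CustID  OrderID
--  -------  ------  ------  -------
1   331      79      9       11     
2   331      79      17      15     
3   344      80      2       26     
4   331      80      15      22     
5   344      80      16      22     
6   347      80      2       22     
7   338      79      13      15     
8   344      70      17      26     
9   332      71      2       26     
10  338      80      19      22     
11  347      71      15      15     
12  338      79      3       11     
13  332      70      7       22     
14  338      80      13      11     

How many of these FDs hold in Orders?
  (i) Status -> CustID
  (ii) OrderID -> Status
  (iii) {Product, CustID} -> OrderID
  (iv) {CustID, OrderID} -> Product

0

(i) Status -> CustID: Status=79: rows 1, 2, 7, 12 → CustID takes values {9, 17, 13, 3} — violation; Status=80: rows 3, 4, 5, 6, 10, 14 → CustID takes values {2, 15, 16, 19, 13} — violation; Status=70: rows 8, 13 → CustID takes values {17, 7} — violation; Status=71: rows 9, 11 → CustID takes values {2, 15} — violation — fails.
(ii) OrderID -> Status: OrderID=11: rows 1, 12, 14 → Status takes values {79, 80} — violation; OrderID=15: rows 2, 7, 11 → Status takes values {79, 71} — violation; OrderID=26: rows 3, 8, 9 → Status takes values {80, 70, 71} — violation; OrderID=22: rows 4, 5, 6, 10, 13 → Status takes values {80, 70} — violation — fails.
(iii) {Product, CustID} -> OrderID: (Product=338, CustID=13): rows 7, 14 → OrderID takes values {15, 11} — violation — fails.
(iv) {CustID, OrderID} -> Product: (CustID=2, OrderID=26): rows 3, 9 → Product takes values {344, 332} — violation — fails.
None of the 4 dependencies hold.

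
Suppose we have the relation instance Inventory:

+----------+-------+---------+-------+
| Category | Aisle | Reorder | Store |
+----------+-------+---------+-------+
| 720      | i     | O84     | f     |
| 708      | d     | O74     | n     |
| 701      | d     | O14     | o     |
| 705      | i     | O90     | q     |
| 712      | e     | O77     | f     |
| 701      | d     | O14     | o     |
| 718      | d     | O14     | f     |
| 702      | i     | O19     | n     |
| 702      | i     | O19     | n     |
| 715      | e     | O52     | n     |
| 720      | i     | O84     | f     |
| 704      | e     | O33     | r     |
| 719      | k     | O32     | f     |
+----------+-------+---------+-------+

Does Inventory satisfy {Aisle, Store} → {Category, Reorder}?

(Aisle=i, Store=f): 2 rows → {Category,Reorder} = (720, O84), (720, O84) ✓
(Aisle=d, Store=n): 1 row → {Category,Reorder} = (708, O74) ✓
(Aisle=d, Store=o): 2 rows → {Category,Reorder} = (701, O14), (701, O14) ✓
(Aisle=i, Store=q): 1 row → {Category,Reorder} = (705, O90) ✓
(Aisle=e, Store=f): 1 row → {Category,Reorder} = (712, O77) ✓
(Aisle=d, Store=f): 1 row → {Category,Reorder} = (718, O14) ✓
(Aisle=i, Store=n): 2 rows → {Category,Reorder} = (702, O19), (702, O19) ✓
(Aisle=e, Store=n): 1 row → {Category,Reorder} = (715, O52) ✓
(Aisle=e, Store=r): 1 row → {Category,Reorder} = (704, O33) ✓
(Aisle=k, Store=f): 1 row → {Category,Reorder} = (719, O32) ✓
Every {Aisle, Store} value is associated with a single {Category, Reorder} value, so {Aisle, Store} → {Category, Reorder} holds.

Yes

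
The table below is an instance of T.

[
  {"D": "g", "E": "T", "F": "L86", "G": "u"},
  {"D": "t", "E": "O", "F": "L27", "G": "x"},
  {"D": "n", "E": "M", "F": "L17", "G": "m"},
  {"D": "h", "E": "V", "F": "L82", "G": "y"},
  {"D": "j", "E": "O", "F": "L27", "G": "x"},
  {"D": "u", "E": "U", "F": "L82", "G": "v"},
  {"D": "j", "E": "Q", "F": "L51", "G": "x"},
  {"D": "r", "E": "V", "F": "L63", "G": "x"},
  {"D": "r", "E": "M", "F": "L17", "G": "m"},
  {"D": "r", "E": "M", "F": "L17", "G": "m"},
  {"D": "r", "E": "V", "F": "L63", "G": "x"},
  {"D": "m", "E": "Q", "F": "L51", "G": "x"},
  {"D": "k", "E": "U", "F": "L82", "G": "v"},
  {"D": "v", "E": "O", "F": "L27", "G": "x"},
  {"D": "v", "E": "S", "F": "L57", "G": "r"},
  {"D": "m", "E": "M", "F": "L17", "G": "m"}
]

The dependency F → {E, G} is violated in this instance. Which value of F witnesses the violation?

L82

F=L86: 1 row → {E,G} = (T, u) ✓
F=L27: 3 rows → {E,G} = (O, x), (O, x), (O, x) ✓
F=L17: 4 rows → {E,G} = (M, m), (M, m), (M, m), (M, m) ✓
F=L82: 3 rows → {E,G} takes values {(V, y), (U, v)} — violation
F=L51: 2 rows → {E,G} = (Q, x), (Q, x) ✓
F=L63: 2 rows → {E,G} = (V, x), (V, x) ✓
F=L57: 1 row → {E,G} = (S, r) ✓
The only F value with inconsistent RHS is F=L82.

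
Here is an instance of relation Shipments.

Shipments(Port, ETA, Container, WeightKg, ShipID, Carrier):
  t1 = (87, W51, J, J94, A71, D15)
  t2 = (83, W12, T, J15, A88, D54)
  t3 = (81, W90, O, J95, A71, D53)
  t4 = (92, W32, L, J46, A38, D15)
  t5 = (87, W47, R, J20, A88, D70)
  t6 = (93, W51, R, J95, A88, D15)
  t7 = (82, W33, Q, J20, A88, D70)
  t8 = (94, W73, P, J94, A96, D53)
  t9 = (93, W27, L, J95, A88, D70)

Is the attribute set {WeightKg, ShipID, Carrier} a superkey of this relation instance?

Rows 5 and 7 have the same {WeightKg, ShipID, Carrier} value (WeightKg=J20, ShipID=A88, Carrier=D70) but are distinct tuples, so {WeightKg, ShipID, Carrier} does not determine every attribute — not a superkey.

No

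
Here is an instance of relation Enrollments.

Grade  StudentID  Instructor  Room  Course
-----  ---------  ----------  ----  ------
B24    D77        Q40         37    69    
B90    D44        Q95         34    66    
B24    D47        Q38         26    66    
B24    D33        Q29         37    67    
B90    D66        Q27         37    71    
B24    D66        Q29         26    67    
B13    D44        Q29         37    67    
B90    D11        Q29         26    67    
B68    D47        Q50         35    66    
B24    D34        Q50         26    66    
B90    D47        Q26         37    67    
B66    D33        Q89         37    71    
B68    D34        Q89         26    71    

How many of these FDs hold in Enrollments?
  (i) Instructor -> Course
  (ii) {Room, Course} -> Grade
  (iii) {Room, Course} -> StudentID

(i) Instructor -> Course: every LHS value maps to a single RHS value — holds.
(ii) {Room, Course} -> Grade: (Room=37, Course=67): 3 rows → Grade takes values {B24, B13, B90} — violation; (Room=37, Course=71): 2 rows → Grade takes values {B90, B66} — violation; (Room=26, Course=67): 2 rows → Grade takes values {B24, B90} — violation — fails.
(iii) {Room, Course} -> StudentID: (Room=26, Course=66): 2 rows → StudentID takes values {D47, D34} — violation; (Room=37, Course=67): 3 rows → StudentID takes values {D33, D44, D47} — violation; (Room=37, Course=71): 2 rows → StudentID takes values {D66, D33} — violation; (Room=26, Course=67): 2 rows → StudentID takes values {D66, D11} — violation — fails.
1 of the 3 dependencies holds.

1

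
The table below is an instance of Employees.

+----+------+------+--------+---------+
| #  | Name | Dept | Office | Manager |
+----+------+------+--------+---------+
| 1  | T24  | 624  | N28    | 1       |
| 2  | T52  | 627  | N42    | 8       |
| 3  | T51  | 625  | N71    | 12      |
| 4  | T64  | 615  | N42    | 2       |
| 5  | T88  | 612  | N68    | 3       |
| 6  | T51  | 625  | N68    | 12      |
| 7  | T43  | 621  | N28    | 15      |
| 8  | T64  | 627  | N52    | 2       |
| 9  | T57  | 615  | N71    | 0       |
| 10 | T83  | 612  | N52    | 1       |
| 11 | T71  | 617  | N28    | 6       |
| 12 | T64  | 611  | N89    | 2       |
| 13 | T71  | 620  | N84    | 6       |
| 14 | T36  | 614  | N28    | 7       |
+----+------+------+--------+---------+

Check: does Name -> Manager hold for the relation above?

Name=T24: row 1 → Manager = 1 ✓
Name=T52: row 2 → Manager = 8 ✓
Name=T51: rows 3, 6 → Manager = 12, 12 ✓
Name=T64: rows 4, 8, 12 → Manager = 2, 2, 2 ✓
Name=T88: row 5 → Manager = 3 ✓
Name=T43: row 7 → Manager = 15 ✓
Name=T57: row 9 → Manager = 0 ✓
Name=T83: row 10 → Manager = 1 ✓
Name=T71: rows 11, 13 → Manager = 6, 6 ✓
Name=T36: row 14 → Manager = 7 ✓
Every Name value is associated with a single Manager value, so Name -> Manager holds.

Yes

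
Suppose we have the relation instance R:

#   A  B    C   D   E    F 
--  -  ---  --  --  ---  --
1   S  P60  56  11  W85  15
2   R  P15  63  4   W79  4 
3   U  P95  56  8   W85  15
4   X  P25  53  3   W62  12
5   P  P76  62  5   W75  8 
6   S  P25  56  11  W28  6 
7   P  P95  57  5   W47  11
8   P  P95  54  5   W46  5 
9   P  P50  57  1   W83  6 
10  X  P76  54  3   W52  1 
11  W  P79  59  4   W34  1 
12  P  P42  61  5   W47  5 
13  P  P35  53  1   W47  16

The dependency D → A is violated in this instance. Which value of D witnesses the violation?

D=11: rows 1, 6 → A = S, S ✓
D=4: rows 2, 11 → A takes values {R, W} — violation
D=8: row 3 → A = U ✓
D=3: rows 4, 10 → A = X, X ✓
D=5: rows 5, 7, 8, 12 → A = P, P, P, P ✓
D=1: rows 9, 13 → A = P, P ✓
The only D value with inconsistent A is D=4.

4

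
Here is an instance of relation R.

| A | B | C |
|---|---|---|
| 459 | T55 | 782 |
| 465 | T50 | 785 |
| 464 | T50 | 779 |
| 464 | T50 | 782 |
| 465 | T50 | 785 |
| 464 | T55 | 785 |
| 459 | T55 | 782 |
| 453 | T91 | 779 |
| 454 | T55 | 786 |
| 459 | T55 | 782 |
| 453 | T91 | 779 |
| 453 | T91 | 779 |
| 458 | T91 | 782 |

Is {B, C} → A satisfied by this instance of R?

(B=T55, C=782): 3 rows → A = 459, 459, 459 ✓
(B=T50, C=785): 2 rows → A = 465, 465 ✓
(B=T50, C=779): 1 row → A = 464 ✓
(B=T50, C=782): 1 row → A = 464 ✓
(B=T55, C=785): 1 row → A = 464 ✓
(B=T91, C=779): 3 rows → A = 453, 453, 453 ✓
(B=T55, C=786): 1 row → A = 454 ✓
(B=T91, C=782): 1 row → A = 458 ✓
Every {B, C} value is associated with a single A value, so {B, C} → A holds.

Yes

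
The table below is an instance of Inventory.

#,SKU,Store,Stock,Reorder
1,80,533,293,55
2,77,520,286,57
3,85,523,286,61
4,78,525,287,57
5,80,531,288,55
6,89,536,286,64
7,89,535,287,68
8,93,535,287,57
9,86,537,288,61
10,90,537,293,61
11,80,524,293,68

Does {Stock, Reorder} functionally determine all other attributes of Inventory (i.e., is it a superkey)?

Rows 4 and 8 have the same {Stock, Reorder} value (Stock=287, Reorder=57) but are distinct tuples, so {Stock, Reorder} does not determine every attribute — not a superkey.

No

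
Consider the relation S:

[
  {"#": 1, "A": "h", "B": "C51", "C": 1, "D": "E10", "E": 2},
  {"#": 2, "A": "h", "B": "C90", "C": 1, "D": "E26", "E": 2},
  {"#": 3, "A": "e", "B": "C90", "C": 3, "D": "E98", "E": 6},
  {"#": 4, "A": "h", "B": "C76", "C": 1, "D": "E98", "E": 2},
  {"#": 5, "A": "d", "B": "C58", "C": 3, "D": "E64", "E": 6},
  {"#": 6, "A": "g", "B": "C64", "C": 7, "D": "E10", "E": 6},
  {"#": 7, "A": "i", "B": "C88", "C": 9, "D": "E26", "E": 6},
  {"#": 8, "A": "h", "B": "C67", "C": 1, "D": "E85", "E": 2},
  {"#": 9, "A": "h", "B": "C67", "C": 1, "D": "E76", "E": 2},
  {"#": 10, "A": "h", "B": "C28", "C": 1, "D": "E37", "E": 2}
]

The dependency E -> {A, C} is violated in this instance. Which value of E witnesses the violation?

E=2: rows 1, 2, 4, 8, 9, 10 → {A,C} = (h, 1), (h, 1), (h, 1), (h, 1), (h, 1), (h, 1) ✓
E=6: rows 3, 5, 6, 7 → {A,C} takes values {(e, 3), (d, 3), (g, 7), (i, 9)} — violation
The only E value with inconsistent RHS is E=6.

6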